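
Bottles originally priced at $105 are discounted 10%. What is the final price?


Calculate the discount amount:
10% of $105 = $10.50
Subtract from original:
$105 - $10.50 = $94.50

$94.50


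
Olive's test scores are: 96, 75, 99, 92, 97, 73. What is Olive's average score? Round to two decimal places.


Add the scores:
96 + 75 + 99 + 92 + 97 + 73 = 532
Divide by the number of tests:
532 / 6 = 88.6666... ≈ 88.67

88.67


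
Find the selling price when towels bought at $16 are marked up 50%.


Calculate the markup amount:
50% of $16 = $8
Add to cost:
$16 + $8 = $24

$24


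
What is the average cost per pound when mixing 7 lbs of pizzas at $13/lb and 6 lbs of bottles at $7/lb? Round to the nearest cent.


Cost of pizzas:
7 x $13 = $91
Cost of bottles:
6 x $7 = $42
Total cost: $91 + $42 = $133
Total weight: 13 lbs
Average: $133 / 13 = $10.2307... ≈ $10.23/lb

$10.23/lb


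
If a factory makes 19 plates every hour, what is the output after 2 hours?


Production rate: 19 plates per hour
Time: 2 hours
Total: 19 x 2 = 38 plates

38 plates


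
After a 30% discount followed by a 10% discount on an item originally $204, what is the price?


First discount:
30% of $204 = $61.20
Price after first discount:
$204 - $61.20 = $142.80
Second discount:
10% of $142.80 = $14.28
Final price:
$142.80 - $14.28 = $128.52

$128.52


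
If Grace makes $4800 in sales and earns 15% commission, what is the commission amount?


Convert rate to decimal:
15% = 0.15
Multiply by sales:
$4800 x 0.15 = $720

$720


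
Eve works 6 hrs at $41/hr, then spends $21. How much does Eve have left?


Calculate earnings:
6 x $41 = $246
Subtract spending:
$246 - $21 = $225

$225


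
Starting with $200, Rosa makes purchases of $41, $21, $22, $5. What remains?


Add up expenses:
$41 + $21 + $22 + $5 = $89
Subtract from budget:
$200 - $89 = $111

$111


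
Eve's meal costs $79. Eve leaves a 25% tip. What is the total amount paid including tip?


Calculate the tip:
25% of $79 = $19.75
Add tip to meal cost:
$79 + $19.75 = $98.75

$98.75


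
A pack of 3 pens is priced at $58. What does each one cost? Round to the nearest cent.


Total cost: $58
Number of items: 3
Unit price: $58 / 3 = $19.3333... ≈ $19.33

$19.33


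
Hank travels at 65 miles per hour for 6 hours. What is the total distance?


Use the formula: distance = speed x time
Speed = 65 mph, Time = 6 hours
65 x 6 = 390 miles

390 miles


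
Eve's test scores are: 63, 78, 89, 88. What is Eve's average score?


Add the scores:
63 + 78 + 89 + 88 = 318
Divide by the number of tests:
318 / 4 = 79.5

79.5


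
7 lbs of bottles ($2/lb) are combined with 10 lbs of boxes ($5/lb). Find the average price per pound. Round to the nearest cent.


Cost of bottles:
7 x $2 = $14
Cost of boxes:
10 x $5 = $50
Total cost: $14 + $50 = $64
Total weight: 17 lbs
Average: $64 / 17 = $3.7647... ≈ $3.76/lb

$3.76/lb


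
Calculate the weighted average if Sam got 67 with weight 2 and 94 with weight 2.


Weighted sum:
2 x 67 + 2 x 94 = 322
Total weight:
2 + 2 = 4
Weighted average:
322 / 4 = 80.5

80.5


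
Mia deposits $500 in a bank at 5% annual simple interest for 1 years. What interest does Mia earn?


Use the formula I = P x R x T / 100
P x R x T = 500 x 5 x 1 = 2500
I = 2500 / 100 = $25

$25


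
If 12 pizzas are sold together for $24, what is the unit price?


Total cost: $24
Number of items: 12
Unit price: $24 / 12 = $2

$2


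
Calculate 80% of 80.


Convert percentage to decimal:
80% = 0.8
Multiply:
80 x 0.8 = 64

64


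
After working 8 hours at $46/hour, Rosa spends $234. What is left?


Calculate earnings:
8 x $46 = $368
Subtract spending:
$368 - $234 = $134

$134


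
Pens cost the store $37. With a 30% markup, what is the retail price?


Calculate the markup amount:
30% of $37 = $11.10
Add to cost:
$37 + $11.10 = $48.10

$48.10


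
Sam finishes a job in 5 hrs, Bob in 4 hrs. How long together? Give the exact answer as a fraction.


Sam's rate: 1/5 of the job per hour
Bob's rate: 1/4 of the job per hour
Combined rate: 1/5 + 1/4 = 9/20 per hour
Time = 1 / (9/20) = 20/9 hours (≈ 2.22 hours)

20/9 hours


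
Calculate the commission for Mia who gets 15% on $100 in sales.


Convert rate to decimal:
15% = 0.15
Multiply by sales:
$100 x 0.15 = $15

$15


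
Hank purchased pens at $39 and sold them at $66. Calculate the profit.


Selling price = $66
Cost price = $39
Profit = selling price - cost price:
Profit = $66 - $39 = $27

$27


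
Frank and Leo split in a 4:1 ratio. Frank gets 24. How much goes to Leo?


Find the multiplier:
24 / 4 = 6
Apply to Leo's share:
1 x 6 = 6

6


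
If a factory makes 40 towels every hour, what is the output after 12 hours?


Production rate: 40 towels per hour
Time: 12 hours
Total: 40 x 12 = 480 towels

480 towels


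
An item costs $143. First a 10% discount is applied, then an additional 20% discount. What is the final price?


First discount:
10% of $143 = $14.30
Price after first discount:
$143 - $14.30 = $128.70
Second discount:
20% of $128.70 = $25.74
Final price:
$128.70 - $25.74 = $102.96

$102.96


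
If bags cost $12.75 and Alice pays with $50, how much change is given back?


Start with the amount paid:
$50
Subtract the price:
$50 - $12.75 = $37.25

$37.25


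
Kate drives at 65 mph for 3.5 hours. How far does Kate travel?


Use the formula: distance = speed x time
Speed = 65 mph, Time = 3.5 hours
65 x 3.5 = 227.5 miles

227.5 miles


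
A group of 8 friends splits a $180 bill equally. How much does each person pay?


Total bill: $180
Number of people: 8
Each pays: $180 / 8 = $22.50

$22.50


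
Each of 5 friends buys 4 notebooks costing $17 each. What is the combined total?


Cost per person:
4 x $17 = $68
Group total:
5 x $68 = $340

$340


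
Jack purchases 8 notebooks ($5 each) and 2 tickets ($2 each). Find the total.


Cost of notebooks:
8 x $5 = $40
Cost of tickets:
2 x $2 = $4
Add both:
$40 + $4 = $44

$44


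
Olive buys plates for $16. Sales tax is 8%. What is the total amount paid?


Calculate the tax:
8% of $16 = $1.28
Add tax to price:
$16 + $1.28 = $17.28

$17.28


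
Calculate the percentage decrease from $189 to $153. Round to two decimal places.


Find the absolute change:
|153 - 189| = 36
Divide by original and multiply by 100:
36 / 189 x 100 = 19.0476...% ≈ 19.05%

19.05%


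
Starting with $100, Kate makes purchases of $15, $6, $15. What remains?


Add up expenses:
$15 + $6 + $15 = $36
Subtract from budget:
$100 - $36 = $64

$64


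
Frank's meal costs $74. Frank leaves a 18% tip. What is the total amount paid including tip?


Calculate the tip:
18% of $74 = $13.32
Add tip to meal cost:
$74 + $13.32 = $87.32

$87.32


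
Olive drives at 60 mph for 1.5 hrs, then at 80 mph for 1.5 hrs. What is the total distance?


Leg 1 distance:
60 x 1.5 = 90 miles
Leg 2 distance:
80 x 1.5 = 120 miles
Total distance:
90 + 120 = 210 miles

210 miles


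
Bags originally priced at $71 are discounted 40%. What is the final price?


Calculate the discount amount:
40% of $71 = $28.40
Subtract from original:
$71 - $28.40 = $42.60

$42.60


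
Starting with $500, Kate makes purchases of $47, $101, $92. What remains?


Add up expenses:
$47 + $101 + $92 = $240
Subtract from budget:
$500 - $240 = $260

$260


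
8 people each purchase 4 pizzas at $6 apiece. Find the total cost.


Cost per person:
4 x $6 = $24
Group total:
8 x $24 = $192

$192


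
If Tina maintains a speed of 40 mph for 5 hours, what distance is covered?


Use the formula: distance = speed x time
Speed = 40 mph, Time = 5 hours
40 x 5 = 200 miles

200 miles


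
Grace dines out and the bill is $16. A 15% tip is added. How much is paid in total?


Calculate the tip:
15% of $16 = $2.40
Add tip to meal cost:
$16 + $2.40 = $18.40

$18.40


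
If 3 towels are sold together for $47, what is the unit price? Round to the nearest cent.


Total cost: $47
Number of items: 3
Unit price: $47 / 3 = $15.6666... ≈ $15.67

$15.67


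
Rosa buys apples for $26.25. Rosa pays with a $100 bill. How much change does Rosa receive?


Start with the amount paid:
$100
Subtract the price:
$100 - $26.25 = $73.75

$73.75


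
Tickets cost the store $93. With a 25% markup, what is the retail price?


Calculate the markup amount:
25% of $93 = $23.25
Add to cost:
$93 + $23.25 = $116.25

$116.25


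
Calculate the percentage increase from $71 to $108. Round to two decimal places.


Find the absolute change:
|108 - 71| = 37
Divide by original and multiply by 100:
37 / 71 x 100 = 52.1126...% ≈ 52.11%

52.11%


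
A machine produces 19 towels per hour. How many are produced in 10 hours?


Production rate: 19 towels per hour
Time: 10 hours
Total: 19 x 10 = 190 towels

190 towels


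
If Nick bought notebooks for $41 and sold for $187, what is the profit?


Selling price = $187
Cost price = $41
Profit = selling price - cost price:
Profit = $187 - $41 = $146

$146


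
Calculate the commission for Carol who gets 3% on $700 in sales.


Convert rate to decimal:
3% = 0.03
Multiply by sales:
$700 x 0.03 = $21

$21


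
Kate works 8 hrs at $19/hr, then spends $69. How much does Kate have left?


Calculate earnings:
8 x $19 = $152
Subtract spending:
$152 - $69 = $83

$83


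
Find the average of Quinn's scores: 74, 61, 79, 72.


Add the scores:
74 + 61 + 79 + 72 = 286
Divide by the number of tests:
286 / 4 = 71.5

71.5


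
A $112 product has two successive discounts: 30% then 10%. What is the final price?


First discount:
30% of $112 = $33.60
Price after first discount:
$112 - $33.60 = $78.40
Second discount:
10% of $78.40 = $7.84
Final price:
$78.40 - $7.84 = $70.56

$70.56


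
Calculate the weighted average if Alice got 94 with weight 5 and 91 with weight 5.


Weighted sum:
5 x 94 + 5 x 91 = 925
Total weight:
5 + 5 = 10
Weighted average:
925 / 10 = 92.5

92.5


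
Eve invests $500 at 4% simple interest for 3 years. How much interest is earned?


Use the formula I = P x R x T / 100
P x R x T = 500 x 4 x 3 = 6000
I = 6000 / 100 = $60

$60


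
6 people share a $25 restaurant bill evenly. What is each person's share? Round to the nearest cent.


Total bill: $25
Number of people: 6
Each pays: $25 / 6 = $4.1666... ≈ $4.17

$4.17


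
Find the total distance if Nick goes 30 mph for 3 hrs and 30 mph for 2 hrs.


Leg 1 distance:
30 x 3 = 90 miles
Leg 2 distance:
30 x 2 = 60 miles
Total distance:
90 + 60 = 150 miles

150 miles


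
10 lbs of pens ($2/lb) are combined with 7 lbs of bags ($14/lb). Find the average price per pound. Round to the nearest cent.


Cost of pens:
10 x $2 = $20
Cost of bags:
7 x $14 = $98
Total cost: $20 + $98 = $118
Total weight: 17 lbs
Average: $118 / 17 = $6.9411... ≈ $6.94/lb

$6.94/lb


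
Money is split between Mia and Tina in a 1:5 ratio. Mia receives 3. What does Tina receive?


Find the multiplier:
3 / 1 = 3
Apply to Tina's share:
5 x 3 = 15

15


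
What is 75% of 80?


Convert percentage to decimal:
75% = 0.75
Multiply:
80 x 0.75 = 60

60


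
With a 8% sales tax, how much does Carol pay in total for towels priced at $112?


Calculate the tax:
8% of $112 = $8.96
Add tax to price:
$112 + $8.96 = $120.96

$120.96


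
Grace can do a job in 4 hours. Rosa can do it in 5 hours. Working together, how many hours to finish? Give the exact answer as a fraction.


Grace's rate: 1/4 of the job per hour
Rosa's rate: 1/5 of the job per hour
Combined rate: 1/4 + 1/5 = 9/20 per hour
Time = 1 / (9/20) = 20/9 hours (≈ 2.22 hours)

20/9 hours


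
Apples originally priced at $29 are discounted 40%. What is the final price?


Calculate the discount amount:
40% of $29 = $11.60
Subtract from original:
$29 - $11.60 = $17.40

$17.40


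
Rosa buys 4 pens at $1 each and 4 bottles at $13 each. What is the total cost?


Cost of pens:
4 x $1 = $4
Cost of bottles:
4 x $13 = $52
Add both:
$4 + $52 = $56

$56


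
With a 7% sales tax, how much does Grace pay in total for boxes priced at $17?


Calculate the tax:
7% of $17 = $1.19
Add tax to price:
$17 + $1.19 = $18.19

$18.19


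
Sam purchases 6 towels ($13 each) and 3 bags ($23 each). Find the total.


Cost of towels:
6 x $13 = $78
Cost of bags:
3 x $23 = $69
Add both:
$78 + $69 = $147

$147


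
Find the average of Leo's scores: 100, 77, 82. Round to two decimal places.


Add the scores:
100 + 77 + 82 = 259
Divide by the number of tests:
259 / 3 = 86.3333... ≈ 86.33

86.33


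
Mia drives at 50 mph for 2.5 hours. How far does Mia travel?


Use the formula: distance = speed x time
Speed = 50 mph, Time = 2.5 hours
50 x 2.5 = 125 miles

125 miles


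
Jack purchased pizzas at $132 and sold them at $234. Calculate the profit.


Selling price = $234
Cost price = $132
Profit = selling price - cost price:
Profit = $234 - $132 = $102

$102


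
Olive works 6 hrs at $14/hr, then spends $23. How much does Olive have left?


Calculate earnings:
6 x $14 = $84
Subtract spending:
$84 - $23 = $61

$61


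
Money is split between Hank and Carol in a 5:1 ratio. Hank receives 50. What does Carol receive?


Find the multiplier:
50 / 5 = 10
Apply to Carol's share:
1 x 10 = 10

10


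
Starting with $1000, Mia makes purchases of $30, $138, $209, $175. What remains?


Add up expenses:
$30 + $138 + $209 + $175 = $552
Subtract from budget:
$1000 - $552 = $448

$448


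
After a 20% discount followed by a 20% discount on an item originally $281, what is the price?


First discount:
20% of $281 = $56.20
Price after first discount:
$281 - $56.20 = $224.80
Second discount:
20% of $224.80 = $44.96
Final price:
$224.80 - $44.96 = $179.84

$179.84


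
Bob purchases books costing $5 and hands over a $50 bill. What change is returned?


Start with the amount paid:
$50
Subtract the price:
$50 - $5 = $45

$45


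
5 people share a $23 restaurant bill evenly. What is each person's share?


Total bill: $23
Number of people: 5
Each pays: $23 / 5 = $4.60

$4.60


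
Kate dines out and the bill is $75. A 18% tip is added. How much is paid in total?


Calculate the tip:
18% of $75 = $13.50
Add tip to meal cost:
$75 + $13.50 = $88.50

$88.50


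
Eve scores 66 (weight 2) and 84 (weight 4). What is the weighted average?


Weighted sum:
2 x 66 + 4 x 84 = 468
Total weight:
2 + 4 = 6
Weighted average:
468 / 6 = 78

78


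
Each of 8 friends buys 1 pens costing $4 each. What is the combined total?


Cost per person:
1 x $4 = $4
Group total:
8 x $4 = $32

$32


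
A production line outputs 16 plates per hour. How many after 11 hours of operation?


Production rate: 16 plates per hour
Time: 11 hours
Total: 16 x 11 = 176 plates

176 plates


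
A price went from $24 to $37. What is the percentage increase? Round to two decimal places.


Find the absolute change:
|37 - 24| = 13
Divide by original and multiply by 100:
13 / 24 x 100 = 54.1666...% ≈ 54.17%

54.17%


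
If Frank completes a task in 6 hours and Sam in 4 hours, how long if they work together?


Frank's rate: 1/6 of the job per hour
Sam's rate: 1/4 of the job per hour
Combined rate: 1/6 + 1/4 = 5/12 per hour
Time = 1 / (5/12) = 12/5 = 2.4 hours

2.4 hours


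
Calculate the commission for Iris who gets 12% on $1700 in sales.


Convert rate to decimal:
12% = 0.12
Multiply by sales:
$1700 x 0.12 = $204

$204


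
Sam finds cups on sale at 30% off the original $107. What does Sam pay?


Calculate the discount amount:
30% of $107 = $32.10
Subtract from original:
$107 - $32.10 = $74.90

$74.90


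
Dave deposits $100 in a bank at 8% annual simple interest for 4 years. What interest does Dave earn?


Use the formula I = P x R x T / 100
P x R x T = 100 x 8 x 4 = 3200
I = 3200 / 100 = $32

$32


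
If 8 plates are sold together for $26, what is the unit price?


Total cost: $26
Number of items: 8
Unit price: $26 / 8 = $3.25

$3.25


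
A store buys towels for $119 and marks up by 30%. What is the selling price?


Calculate the markup amount:
30% of $119 = $35.70
Add to cost:
$119 + $35.70 = $154.70

$154.70


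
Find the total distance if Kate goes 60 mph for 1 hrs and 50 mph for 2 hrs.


Leg 1 distance:
60 x 1 = 60 miles
Leg 2 distance:
50 x 2 = 100 miles
Total distance:
60 + 100 = 160 miles

160 miles


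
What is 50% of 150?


Convert percentage to decimal:
50% = 0.5
Multiply:
150 x 0.5 = 75

75


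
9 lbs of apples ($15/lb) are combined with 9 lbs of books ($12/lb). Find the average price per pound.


Cost of apples:
9 x $15 = $135
Cost of books:
9 x $12 = $108
Total cost: $135 + $108 = $243
Total weight: 18 lbs
Average: $243 / 18 = $13.50/lb

$13.50/lb


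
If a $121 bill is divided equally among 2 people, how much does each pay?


Total bill: $121
Number of people: 2
Each pays: $121 / 2 = $60.50

$60.50


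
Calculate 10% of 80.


Convert percentage to decimal:
10% = 0.1
Multiply:
80 x 0.1 = 8

8


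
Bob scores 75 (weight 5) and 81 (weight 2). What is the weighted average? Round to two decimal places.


Weighted sum:
5 x 75 + 2 x 81 = 537
Total weight:
5 + 2 = 7
Weighted average:
537 / 7 = 76.7142... ≈ 76.71

76.71


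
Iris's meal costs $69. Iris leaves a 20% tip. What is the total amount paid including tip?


Calculate the tip:
20% of $69 = $13.80
Add tip to meal cost:
$69 + $13.80 = $82.80

$82.80


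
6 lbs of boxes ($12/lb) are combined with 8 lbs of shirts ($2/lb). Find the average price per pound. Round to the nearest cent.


Cost of boxes:
6 x $12 = $72
Cost of shirts:
8 x $2 = $16
Total cost: $72 + $16 = $88
Total weight: 14 lbs
Average: $88 / 14 = $6.2857... ≈ $6.29/lb

$6.29/lb


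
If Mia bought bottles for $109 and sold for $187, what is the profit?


Selling price = $187
Cost price = $109
Profit = selling price - cost price:
Profit = $187 - $109 = $78

$78


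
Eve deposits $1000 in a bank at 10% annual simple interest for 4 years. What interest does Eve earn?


Use the formula I = P x R x T / 100
P x R x T = 1000 x 10 x 4 = 40000
I = 40000 / 100 = $400

$400


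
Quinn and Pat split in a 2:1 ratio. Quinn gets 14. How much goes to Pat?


Find the multiplier:
14 / 2 = 7
Apply to Pat's share:
1 x 7 = 7

7


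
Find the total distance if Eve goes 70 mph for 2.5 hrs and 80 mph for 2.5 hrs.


Leg 1 distance:
70 x 2.5 = 175 miles
Leg 2 distance:
80 x 2.5 = 200 miles
Total distance:
175 + 200 = 375 miles

375 miles


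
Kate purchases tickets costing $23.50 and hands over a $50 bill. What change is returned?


Start with the amount paid:
$50
Subtract the price:
$50 - $23.50 = $26.50

$26.50


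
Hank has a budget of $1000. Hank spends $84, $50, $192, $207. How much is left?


Add up expenses:
$84 + $50 + $192 + $207 = $533
Subtract from budget:
$1000 - $533 = $467

$467


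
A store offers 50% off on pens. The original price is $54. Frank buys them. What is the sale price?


Calculate the discount amount:
50% of $54 = $27
Subtract from original:
$54 - $27 = $27

$27


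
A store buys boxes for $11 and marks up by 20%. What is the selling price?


Calculate the markup amount:
20% of $11 = $2.20
Add to cost:
$11 + $2.20 = $13.20

$13.20


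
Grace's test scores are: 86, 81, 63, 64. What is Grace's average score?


Add the scores:
86 + 81 + 63 + 64 = 294
Divide by the number of tests:
294 / 4 = 73.5

73.5


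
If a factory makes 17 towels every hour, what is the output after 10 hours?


Production rate: 17 towels per hour
Time: 10 hours
Total: 17 x 10 = 170 towels

170 towels


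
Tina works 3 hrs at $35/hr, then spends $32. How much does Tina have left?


Calculate earnings:
3 x $35 = $105
Subtract spending:
$105 - $32 = $73

$73


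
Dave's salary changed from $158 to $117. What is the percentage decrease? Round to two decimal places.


Find the absolute change:
|117 - 158| = 41
Divide by original and multiply by 100:
41 / 158 x 100 = 25.9493...% ≈ 25.95%

25.95%


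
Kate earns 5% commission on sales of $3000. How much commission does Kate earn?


Convert rate to decimal:
5% = 0.05
Multiply by sales:
$3000 x 0.05 = $150

$150


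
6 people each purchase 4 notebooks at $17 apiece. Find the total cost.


Cost per person:
4 x $17 = $68
Group total:
6 x $68 = $408

$408


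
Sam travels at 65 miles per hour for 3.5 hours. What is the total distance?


Use the formula: distance = speed x time
Speed = 65 mph, Time = 3.5 hours
65 x 3.5 = 227.5 miles

227.5 miles


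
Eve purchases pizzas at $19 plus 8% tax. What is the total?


Calculate the tax:
8% of $19 = $1.52
Add tax to price:
$19 + $1.52 = $20.52

$20.52


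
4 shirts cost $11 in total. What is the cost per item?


Total cost: $11
Number of items: 4
Unit price: $11 / 4 = $2.75

$2.75


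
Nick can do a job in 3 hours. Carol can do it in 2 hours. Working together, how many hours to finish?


Nick's rate: 1/3 of the job per hour
Carol's rate: 1/2 of the job per hour
Combined rate: 1/3 + 1/2 = 5/6 per hour
Time = 1 / (5/6) = 6/5 = 1.2 hours

1.2 hours


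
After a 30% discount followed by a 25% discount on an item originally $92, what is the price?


First discount:
30% of $92 = $27.60
Price after first discount:
$92 - $27.60 = $64.40
Second discount:
25% of $64.40 = $16.10
Final price:
$64.40 - $16.10 = $48.30

$48.30


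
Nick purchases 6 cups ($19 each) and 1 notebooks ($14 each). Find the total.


Cost of cups:
6 x $19 = $114
Cost of notebooks:
1 x $14 = $14
Add both:
$114 + $14 = $128

$128


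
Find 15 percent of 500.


Convert percentage to decimal:
15% = 0.15
Multiply:
500 x 0.15 = 75

75


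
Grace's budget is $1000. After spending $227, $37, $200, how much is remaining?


Add up expenses:
$227 + $37 + $200 = $464
Subtract from budget:
$1000 - $464 = $536

$536


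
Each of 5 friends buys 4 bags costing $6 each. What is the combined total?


Cost per person:
4 x $6 = $24
Group total:
5 x $24 = $120

$120


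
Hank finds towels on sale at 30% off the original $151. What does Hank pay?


Calculate the discount amount:
30% of $151 = $45.30
Subtract from original:
$151 - $45.30 = $105.70

$105.70


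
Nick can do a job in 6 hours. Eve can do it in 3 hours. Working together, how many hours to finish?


Nick's rate: 1/6 of the job per hour
Eve's rate: 1/3 of the job per hour
Combined rate: 1/6 + 1/3 = 1/2 per hour
Time = 1 / (1/2) = 2 hours

2 hours


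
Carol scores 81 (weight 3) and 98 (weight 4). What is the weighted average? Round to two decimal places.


Weighted sum:
3 x 81 + 4 x 98 = 635
Total weight:
3 + 4 = 7
Weighted average:
635 / 7 = 90.7142... ≈ 90.71

90.71


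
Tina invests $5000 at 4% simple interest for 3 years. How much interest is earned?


Use the formula I = P x R x T / 100
P x R x T = 5000 x 4 x 3 = 60000
I = 60000 / 100 = $600

$600


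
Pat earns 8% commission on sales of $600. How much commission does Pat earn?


Convert rate to decimal:
8% = 0.08
Multiply by sales:
$600 x 0.08 = $48

$48


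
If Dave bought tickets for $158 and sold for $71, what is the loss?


Selling price = $71
Cost price = $158
Loss = cost price - selling price:
Loss = $158 - $71 = $87

$87


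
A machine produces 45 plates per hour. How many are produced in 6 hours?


Production rate: 45 plates per hour
Time: 6 hours
Total: 45 x 6 = 270 plates

270 plates


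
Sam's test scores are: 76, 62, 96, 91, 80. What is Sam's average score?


Add the scores:
76 + 62 + 96 + 91 + 80 = 405
Divide by the number of tests:
405 / 5 = 81

81


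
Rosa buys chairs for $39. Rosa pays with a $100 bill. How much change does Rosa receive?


Start with the amount paid:
$100
Subtract the price:
$100 - $39 = $61

$61


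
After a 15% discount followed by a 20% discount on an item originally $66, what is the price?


First discount:
15% of $66 = $9.90
Price after first discount:
$66 - $9.90 = $56.10
Second discount:
20% of $56.10 = $11.22
Final price:
$56.10 - $11.22 = $44.88

$44.88


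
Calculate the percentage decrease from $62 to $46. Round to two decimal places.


Find the absolute change:
|46 - 62| = 16
Divide by original and multiply by 100:
16 / 62 x 100 = 25.8064...% ≈ 25.81%

25.81%


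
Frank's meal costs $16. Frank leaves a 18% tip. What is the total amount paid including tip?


Calculate the tip:
18% of $16 = $2.88
Add tip to meal cost:
$16 + $2.88 = $18.88

$18.88


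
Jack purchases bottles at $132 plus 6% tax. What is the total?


Calculate the tax:
6% of $132 = $7.92
Add tax to price:
$132 + $7.92 = $139.92

$139.92


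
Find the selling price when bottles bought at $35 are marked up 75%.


Calculate the markup amount:
75% of $35 = $26.25
Add to cost:
$35 + $26.25 = $61.25

$61.25


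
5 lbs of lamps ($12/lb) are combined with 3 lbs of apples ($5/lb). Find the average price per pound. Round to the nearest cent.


Cost of lamps:
5 x $12 = $60
Cost of apples:
3 x $5 = $15
Total cost: $60 + $15 = $75
Total weight: 8 lbs
Average: $75 / 8 = $9.375 ≈ $9.38/lb

$9.38/lb


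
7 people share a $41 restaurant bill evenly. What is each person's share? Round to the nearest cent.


Total bill: $41
Number of people: 7
Each pays: $41 / 7 = $5.8571... ≈ $5.86

$5.86


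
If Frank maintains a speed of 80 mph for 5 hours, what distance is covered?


Use the formula: distance = speed x time
Speed = 80 mph, Time = 5 hours
80 x 5 = 400 miles

400 miles


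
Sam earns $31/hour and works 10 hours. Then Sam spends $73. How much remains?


Calculate earnings:
10 x $31 = $310
Subtract spending:
$310 - $73 = $237

$237


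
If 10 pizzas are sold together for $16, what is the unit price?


Total cost: $16
Number of items: 10
Unit price: $16 / 10 = $1.60

$1.60


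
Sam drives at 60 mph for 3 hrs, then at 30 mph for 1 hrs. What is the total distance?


Leg 1 distance:
60 x 3 = 180 miles
Leg 2 distance:
30 x 1 = 30 miles
Total distance:
180 + 30 = 210 miles

210 miles


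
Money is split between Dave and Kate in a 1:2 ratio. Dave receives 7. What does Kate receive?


Find the multiplier:
7 / 1 = 7
Apply to Kate's share:
2 x 7 = 14

14


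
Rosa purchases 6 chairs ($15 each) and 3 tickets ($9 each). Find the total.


Cost of chairs:
6 x $15 = $90
Cost of tickets:
3 x $9 = $27
Add both:
$90 + $27 = $117

$117


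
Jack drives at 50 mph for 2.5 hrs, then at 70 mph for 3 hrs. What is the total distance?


Leg 1 distance:
50 x 2.5 = 125 miles
Leg 2 distance:
70 x 3 = 210 miles
Total distance:
125 + 210 = 335 miles

335 miles


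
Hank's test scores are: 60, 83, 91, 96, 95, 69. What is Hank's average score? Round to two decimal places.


Add the scores:
60 + 83 + 91 + 96 + 95 + 69 = 494
Divide by the number of tests:
494 / 6 = 82.3333... ≈ 82.33

82.33


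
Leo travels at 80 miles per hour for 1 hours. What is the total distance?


Use the formula: distance = speed x time
Speed = 80 mph, Time = 1 hours
80 x 1 = 80 miles

80 miles


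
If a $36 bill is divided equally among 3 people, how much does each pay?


Total bill: $36
Number of people: 3
Each pays: $36 / 3 = $12

$12


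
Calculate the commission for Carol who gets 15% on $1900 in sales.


Convert rate to decimal:
15% = 0.15
Multiply by sales:
$1900 x 0.15 = $285

$285


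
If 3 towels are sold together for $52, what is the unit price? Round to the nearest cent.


Total cost: $52
Number of items: 3
Unit price: $52 / 3 = $17.3333... ≈ $17.33

$17.33


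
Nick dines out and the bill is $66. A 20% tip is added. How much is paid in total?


Calculate the tip:
20% of $66 = $13.20
Add tip to meal cost:
$66 + $13.20 = $79.20

$79.20


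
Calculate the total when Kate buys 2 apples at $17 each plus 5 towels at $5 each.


Cost of apples:
2 x $17 = $34
Cost of towels:
5 x $5 = $25
Add both:
$34 + $25 = $59

$59


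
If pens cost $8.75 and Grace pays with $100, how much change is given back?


Start with the amount paid:
$100
Subtract the price:
$100 - $8.75 = $91.25

$91.25


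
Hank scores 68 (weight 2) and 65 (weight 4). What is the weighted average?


Weighted sum:
2 x 68 + 4 x 65 = 396
Total weight:
2 + 4 = 6
Weighted average:
396 / 6 = 66

66


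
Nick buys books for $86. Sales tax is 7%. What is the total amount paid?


Calculate the tax:
7% of $86 = $6.02
Add tax to price:
$86 + $6.02 = $92.02

$92.02


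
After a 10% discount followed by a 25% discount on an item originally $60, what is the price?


First discount:
10% of $60 = $6
Price after first discount:
$60 - $6 = $54
Second discount:
25% of $54 = $13.50
Final price:
$54 - $13.50 = $40.50

$40.50


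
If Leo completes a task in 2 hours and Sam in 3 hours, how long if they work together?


Leo's rate: 1/2 of the job per hour
Sam's rate: 1/3 of the job per hour
Combined rate: 1/2 + 1/3 = 5/6 per hour
Time = 1 / (5/6) = 6/5 = 1.2 hours

1.2 hours


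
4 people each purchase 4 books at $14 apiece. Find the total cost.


Cost per person:
4 x $14 = $56
Group total:
4 x $56 = $224

$224


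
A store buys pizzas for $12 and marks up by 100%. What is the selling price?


Calculate the markup amount:
100% of $12 = $12
Add to cost:
$12 + $12 = $24

$24


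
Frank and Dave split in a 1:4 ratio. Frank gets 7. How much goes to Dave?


Find the multiplier:
7 / 1 = 7
Apply to Dave's share:
4 x 7 = 28

28


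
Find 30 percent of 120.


Convert percentage to decimal:
30% = 0.3
Multiply:
120 x 0.3 = 36

36


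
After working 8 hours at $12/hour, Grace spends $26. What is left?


Calculate earnings:
8 x $12 = $96
Subtract spending:
$96 - $26 = $70

$70


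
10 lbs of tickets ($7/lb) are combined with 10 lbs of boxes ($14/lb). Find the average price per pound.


Cost of tickets:
10 x $7 = $70
Cost of boxes:
10 x $14 = $140
Total cost: $70 + $140 = $210
Total weight: 20 lbs
Average: $210 / 20 = $10.50/lb

$10.50/lb


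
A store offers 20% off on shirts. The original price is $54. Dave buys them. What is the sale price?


Calculate the discount amount:
20% of $54 = $10.80
Subtract from original:
$54 - $10.80 = $43.20

$43.20


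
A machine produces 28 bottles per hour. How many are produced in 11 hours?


Production rate: 28 bottles per hour
Time: 11 hours
Total: 28 x 11 = 308 bottles

308 bottles


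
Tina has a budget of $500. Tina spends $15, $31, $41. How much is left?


Add up expenses:
$15 + $31 + $41 = $87
Subtract from budget:
$500 - $87 = $413

$413


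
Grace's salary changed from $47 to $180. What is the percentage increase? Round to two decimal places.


Find the absolute change:
|180 - 47| = 133
Divide by original and multiply by 100:
133 / 47 x 100 = 282.9787...% ≈ 282.98%

282.98%


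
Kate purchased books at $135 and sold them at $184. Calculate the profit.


Selling price = $184
Cost price = $135
Profit = selling price - cost price:
Profit = $184 - $135 = $49

$49


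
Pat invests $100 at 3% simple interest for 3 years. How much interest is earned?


Use the formula I = P x R x T / 100
P x R x T = 100 x 3 x 3 = 900
I = 900 / 100 = $9

$9


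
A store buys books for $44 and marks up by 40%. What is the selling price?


Calculate the markup amount:
40% of $44 = $17.60
Add to cost:
$44 + $17.60 = $61.60

$61.60


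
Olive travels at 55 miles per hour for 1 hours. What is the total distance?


Use the formula: distance = speed x time
Speed = 55 mph, Time = 1 hours
55 x 1 = 55 miles

55 miles


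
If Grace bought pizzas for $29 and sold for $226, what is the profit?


Selling price = $226
Cost price = $29
Profit = selling price - cost price:
Profit = $226 - $29 = $197

$197


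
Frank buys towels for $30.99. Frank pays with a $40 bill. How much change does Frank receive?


Start with the amount paid:
$40
Subtract the price:
$40 - $30.99 = $9.01

$9.01


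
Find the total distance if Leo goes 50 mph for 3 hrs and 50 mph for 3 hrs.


Leg 1 distance:
50 x 3 = 150 miles
Leg 2 distance:
50 x 3 = 150 miles
Total distance:
150 + 150 = 300 miles

300 miles


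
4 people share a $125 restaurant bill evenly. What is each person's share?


Total bill: $125
Number of people: 4
Each pays: $125 / 4 = $31.25

$31.25


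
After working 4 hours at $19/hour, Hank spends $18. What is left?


Calculate earnings:
4 x $19 = $76
Subtract spending:
$76 - $18 = $58

$58


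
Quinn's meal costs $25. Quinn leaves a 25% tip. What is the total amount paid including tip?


Calculate the tip:
25% of $25 = $6.25
Add tip to meal cost:
$25 + $6.25 = $31.25

$31.25


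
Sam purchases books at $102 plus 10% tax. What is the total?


Calculate the tax:
10% of $102 = $10.20
Add tax to price:
$102 + $10.20 = $112.20

$112.20


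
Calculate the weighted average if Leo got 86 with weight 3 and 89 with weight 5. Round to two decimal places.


Weighted sum:
3 x 86 + 5 x 89 = 703
Total weight:
3 + 5 = 8
Weighted average:
703 / 8 = 87.875 ≈ 87.88

87.88


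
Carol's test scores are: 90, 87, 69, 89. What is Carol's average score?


Add the scores:
90 + 87 + 69 + 89 = 335
Divide by the number of tests:
335 / 4 = 83.75

83.75


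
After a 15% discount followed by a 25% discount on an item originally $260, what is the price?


First discount:
15% of $260 = $39
Price after first discount:
$260 - $39 = $221
Second discount:
25% of $221 = $55.25
Final price:
$221 - $55.25 = $165.75

$165.75


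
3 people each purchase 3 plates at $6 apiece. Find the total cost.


Cost per person:
3 x $6 = $18
Group total:
3 x $18 = $54

$54


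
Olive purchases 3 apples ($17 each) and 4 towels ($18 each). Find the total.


Cost of apples:
3 x $17 = $51
Cost of towels:
4 x $18 = $72
Add both:
$51 + $72 = $123

$123


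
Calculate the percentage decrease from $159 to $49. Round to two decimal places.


Find the absolute change:
|49 - 159| = 110
Divide by original and multiply by 100:
110 / 159 x 100 = 69.1823...% ≈ 69.18%

69.18%


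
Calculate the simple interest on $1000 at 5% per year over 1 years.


Use the formula I = P x R x T / 100
P x R x T = 1000 x 5 x 1 = 5000
I = 5000 / 100 = $50

$50


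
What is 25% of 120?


Convert percentage to decimal:
25% = 0.25
Multiply:
120 x 0.25 = 30

30


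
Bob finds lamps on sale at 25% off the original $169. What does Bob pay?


Calculate the discount amount:
25% of $169 = $42.25
Subtract from original:
$169 - $42.25 = $126.75

$126.75


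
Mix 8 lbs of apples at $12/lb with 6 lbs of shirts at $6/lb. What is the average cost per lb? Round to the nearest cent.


Cost of apples:
8 x $12 = $96
Cost of shirts:
6 x $6 = $36
Total cost: $96 + $36 = $132
Total weight: 14 lbs
Average: $132 / 14 = $9.4285... ≈ $9.43/lb

$9.43/lb


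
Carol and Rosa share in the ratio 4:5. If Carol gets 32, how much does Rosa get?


Find the multiplier:
32 / 4 = 8
Apply to Rosa's share:
5 x 8 = 40

40


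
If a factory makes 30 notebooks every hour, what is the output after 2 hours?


Production rate: 30 notebooks per hour
Time: 2 hours
Total: 30 x 2 = 60 notebooks

60 notebooks


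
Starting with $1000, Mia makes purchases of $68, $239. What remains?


Add up expenses:
$68 + $239 = $307
Subtract from budget:
$1000 - $307 = $693

$693


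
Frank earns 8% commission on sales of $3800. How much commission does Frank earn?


Convert rate to decimal:
8% = 0.08
Multiply by sales:
$3800 x 0.08 = $304

$304


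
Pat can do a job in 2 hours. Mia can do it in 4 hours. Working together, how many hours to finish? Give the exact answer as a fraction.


Pat's rate: 1/2 of the job per hour
Mia's rate: 1/4 of the job per hour
Combined rate: 1/2 + 1/4 = 3/4 per hour
Time = 1 / (3/4) = 4/3 hours (≈ 1.33 hours)

4/3 hours


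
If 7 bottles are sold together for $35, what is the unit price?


Total cost: $35
Number of items: 7
Unit price: $35 / 7 = $5

$5


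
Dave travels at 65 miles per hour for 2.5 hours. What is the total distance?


Use the formula: distance = speed x time
Speed = 65 mph, Time = 2.5 hours
65 x 2.5 = 162.5 miles

162.5 miles


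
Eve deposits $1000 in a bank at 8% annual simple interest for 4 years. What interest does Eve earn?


Use the formula I = P x R x T / 100
P x R x T = 1000 x 8 x 4 = 32000
I = 32000 / 100 = $320

$320


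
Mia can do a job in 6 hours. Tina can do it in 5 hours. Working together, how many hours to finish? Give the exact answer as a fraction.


Mia's rate: 1/6 of the job per hour
Tina's rate: 1/5 of the job per hour
Combined rate: 1/6 + 1/5 = 11/30 per hour
Time = 1 / (11/30) = 30/11 hours (≈ 2.73 hours)

30/11 hours


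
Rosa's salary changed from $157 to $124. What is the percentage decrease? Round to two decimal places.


Find the absolute change:
|124 - 157| = 33
Divide by original and multiply by 100:
33 / 157 x 100 = 21.0191...% ≈ 21.02%

21.02%


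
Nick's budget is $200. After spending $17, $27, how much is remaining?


Add up expenses:
$17 + $27 = $44
Subtract from budget:
$200 - $44 = $156

$156


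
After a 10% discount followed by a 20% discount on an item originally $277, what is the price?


First discount:
10% of $277 = $27.70
Price after first discount:
$277 - $27.70 = $249.30
Second discount:
20% of $249.30 = $49.86
Final price:
$249.30 - $49.86 = $199.44

$199.44


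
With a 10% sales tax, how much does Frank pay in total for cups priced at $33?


Calculate the tax:
10% of $33 = $3.30
Add tax to price:
$33 + $3.30 = $36.30

$36.30


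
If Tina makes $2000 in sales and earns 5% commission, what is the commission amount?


Convert rate to decimal:
5% = 0.05
Multiply by sales:
$2000 x 0.05 = $100

$100


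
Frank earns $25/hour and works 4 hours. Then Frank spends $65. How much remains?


Calculate earnings:
4 x $25 = $100
Subtract spending:
$100 - $65 = $35

$35


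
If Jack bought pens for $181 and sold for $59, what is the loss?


Selling price = $59
Cost price = $181
Loss = cost price - selling price:
Loss = $181 - $59 = $122

$122


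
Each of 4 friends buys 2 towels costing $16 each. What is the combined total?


Cost per person:
2 x $16 = $32
Group total:
4 x $32 = $128

$128


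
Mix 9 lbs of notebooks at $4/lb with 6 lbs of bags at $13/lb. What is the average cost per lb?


Cost of notebooks:
9 x $4 = $36
Cost of bags:
6 x $13 = $78
Total cost: $36 + $78 = $114
Total weight: 15 lbs
Average: $114 / 15 = $7.60/lb

$7.60/lb


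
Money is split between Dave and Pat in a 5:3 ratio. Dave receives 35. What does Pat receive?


Find the multiplier:
35 / 5 = 7
Apply to Pat's share:
3 x 7 = 21

21


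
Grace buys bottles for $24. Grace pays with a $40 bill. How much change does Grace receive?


Start with the amount paid:
$40
Subtract the price:
$40 - $24 = $16

$16


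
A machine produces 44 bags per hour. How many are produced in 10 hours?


Production rate: 44 bags per hour
Time: 10 hours
Total: 44 x 10 = 440 bags

440 bags


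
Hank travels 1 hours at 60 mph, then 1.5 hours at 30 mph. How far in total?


Leg 1 distance:
60 x 1 = 60 miles
Leg 2 distance:
30 x 1.5 = 45 miles
Total distance:
60 + 45 = 105 miles

105 miles


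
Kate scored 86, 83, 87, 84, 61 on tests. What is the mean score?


Add the scores:
86 + 83 + 87 + 84 + 61 = 401
Divide by the number of tests:
401 / 5 = 80.2

80.2


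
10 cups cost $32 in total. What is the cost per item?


Total cost: $32
Number of items: 10
Unit price: $32 / 10 = $3.20

$3.20
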